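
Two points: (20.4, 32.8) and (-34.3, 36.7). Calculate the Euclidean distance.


dx = -34.3 - 20.4 = -54.7
dy = 36.7 - 32.8 = 3.9
d = sqrt(2992.09 + 15.21) = sqrt(3007.3) = 54.8389

54.8389


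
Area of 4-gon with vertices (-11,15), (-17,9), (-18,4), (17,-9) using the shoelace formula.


sum(xi*y_{i+1}) = -11*9 - 17*4 - 18*(-9) + 17*15 = 250
sum(yi*x_{i+1}) = 15*(-17) + 9*(-18) + 4*17 - 9*(-11) = -250
Area = |250 + 250|/2 = 500/2 = 250.0000

250.0000 sq units


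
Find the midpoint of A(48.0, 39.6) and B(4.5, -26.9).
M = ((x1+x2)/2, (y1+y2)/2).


Mx = (48.0 + 4.5)/2 = 52.5/2 = 26.2500
My = (39.6 - 26.9)/2 = 12.7/2 = 6.3500

(26.2500, 6.3500)


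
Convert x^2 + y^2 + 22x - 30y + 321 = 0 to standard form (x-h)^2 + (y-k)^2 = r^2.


h = -D/2 = -22/2 = -11
k = -E/2 = 30/2 = 15
r^2 = h^2 + k^2 - F = 121 + 225 - 321 = 25
r = 5

Center (-11, 15), radius = 5


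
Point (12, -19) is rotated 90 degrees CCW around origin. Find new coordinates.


cos(90) = 0, sin(90) = 1
x' = 12*0 + 19*1 = 19
y' = 12*1 - 19*0 = 12

(19, 12)


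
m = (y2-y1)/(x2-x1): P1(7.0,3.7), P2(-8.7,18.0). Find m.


dy = 18.0 - 3.7 = 14.3
dx = -8.7 - 7.0 = -15.7
m = 14.3/(-15.7) = -0.9108

m = -0.9108


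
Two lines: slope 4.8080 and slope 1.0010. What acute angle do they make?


m1-m2 = 3.807
1+m1*m2 = 5.812808
tan(theta) = |3.807/5.812808| = 0.654933
theta = arctan(|3.807/5.812808|) = 33.2221 degrees (acute angle)

33.2221 degrees


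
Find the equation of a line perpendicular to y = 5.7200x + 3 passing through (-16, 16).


Perpendicular slope = -1/m1 = -1/5.7200 = -0.1748
b2 = y0 - m2*x0 = 16 - 16/5.7200 = 16 - 2.7972 = 13.2028

y = -0.1748x + 13.2028


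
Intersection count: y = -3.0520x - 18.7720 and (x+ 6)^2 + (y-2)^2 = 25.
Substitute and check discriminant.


Substitute y = -3.0520x - 18.7720: (x+ 6)^2 + (-3.0520x- 18.7720-2)^2 = 25
Expand to Ax^2 + Bx + C = 0, where b-k = -20.772
A = 1+m^2 = 10.314704
B = 2(m(b-k) - h) = 2(-3.0520*(-20.772) + 6) = 138.792288
C = h^2 + (b-k)^2 - r^2 = 36 + 431.475984 - 25 = 442.475984
disc = B^2-4AC = 19263.2992 - 18256.0352 = 1007.2640
disc > 0

2 intersection points


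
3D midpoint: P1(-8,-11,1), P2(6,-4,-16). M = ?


Mx = (-8+6)/2 = -1.0000
My = (-11- 4)/2 = -7.5000
Mz = (1- 16)/2 = -7.5000

M = (-1.0000, -7.5000, -7.5000)


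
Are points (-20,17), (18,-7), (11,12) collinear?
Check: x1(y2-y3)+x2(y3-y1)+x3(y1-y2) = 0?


-20*(-7-12) + 18*(12-17) + 11*(17+ 7)
= 380 - 90 + 264 = 554

No, not collinear (determinant = 554)


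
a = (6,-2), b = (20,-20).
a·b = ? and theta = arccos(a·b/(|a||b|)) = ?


a·b = 6*20 - 2*(-20) = 120 + 40 = 160
|a| = sqrt(36+4) = 6.3246
|b| = sqrt(400+400) = 28.2843
cos(theta) = 160/(sqrt(40)*sqrt(800)) = 160/sqrt(32000) = 0.894427
theta = arccos(160/sqrt(32000)) = 26.5651 degrees

a·b = 160, theta = 26.5651 deg


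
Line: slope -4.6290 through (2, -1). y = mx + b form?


y + 1 = -4.6290(x - 2)
y = -4.6290x - 1 + 4.6290*2
y = -4.6290x + 8.2580

y = -4.6290x + 8.2580


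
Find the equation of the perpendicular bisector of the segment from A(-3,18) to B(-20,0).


Midpoint = (-11.5, 9)
Slope of AB = dy/dx = -18/(-17) = 1.0588
Perp slope = -dx/dy = -17/18 = -0.9444
b = My - (perp slope)*Mx = 9 + (-17*(-11.5))/(-18) = 9 - 10.8611 = -1.8611

y = -0.9444x - 1.8611


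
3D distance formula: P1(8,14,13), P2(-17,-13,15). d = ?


dx=-25, dy=-27, dz=2
d = sqrt(625+729+4) = sqrt(1358) = 36.8511

36.8511


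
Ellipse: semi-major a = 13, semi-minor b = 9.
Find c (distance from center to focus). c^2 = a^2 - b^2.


c^2 = 13^2 - 9^2 = 169 - 81 = 88
c = sqrt(88) = 9.3808

c = 9.3808


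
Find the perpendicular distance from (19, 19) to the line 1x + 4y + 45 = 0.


|1*19 + 4*19 + 45| = |140| = 140
sqrt(1 + 16) = sqrt(17) = 4.1231
d = 140/sqrt(17) = 33.9550

33.9550


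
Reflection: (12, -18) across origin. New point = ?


Reflection rule for origin: (-x, -y)
(12, -18) -> (-12, 18)

(-12, 18)


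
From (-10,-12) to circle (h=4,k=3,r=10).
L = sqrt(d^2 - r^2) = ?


d = sqrt((-10-4)^2 + (-12-3)^2) = sqrt(196+225) = 20.5183
L = sqrt(421.0000 - 100) = sqrt(321.0000) = 17.9165

17.9165


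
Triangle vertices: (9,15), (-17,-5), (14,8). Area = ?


9*(-5-8) = -117
-17*(8-15) = 119
14*(15+ 5) = 280
sum = 282
Area = |282|/2 = 141.0000

141.0000 sq units


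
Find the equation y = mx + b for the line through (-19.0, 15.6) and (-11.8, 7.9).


m = (-7.7)/(7.2) = -1.0694
b = y1 - m*x1 = 15.6 - (-7.7*(-19.0))/(7.2) = 15.6 - 20.3194 = -4.7194

y = -1.0694x - 4.7194


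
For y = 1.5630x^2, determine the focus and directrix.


a = 1.5630
1/(4a) = 0.1599
Focus = (0, 0.1599)
Directrix: y = -0.1599

Focus = (0, 0.1599), Directrix: y = -0.1599


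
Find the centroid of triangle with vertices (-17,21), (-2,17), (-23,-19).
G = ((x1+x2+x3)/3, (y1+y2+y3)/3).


Gx = (-17- 2- 23)/3 = -42/3 = -14.0000
Gy = (21+17- 19)/3 = 19/3 = 6.3333

G = (-14.0000, 6.3333)


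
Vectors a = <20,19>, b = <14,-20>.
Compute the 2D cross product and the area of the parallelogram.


cross = 20*(-20) - 19*14 = -400 - 266 = -666
Parallelogram area = |-666| = 666

cross = -666, parallelogram area = 666


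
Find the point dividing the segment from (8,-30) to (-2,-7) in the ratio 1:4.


Px = (1*(-2) + 4*8)/5 = 30/5 = 6.0000
Py = (1*(-7) + 4*(-30))/5 = -127/5 = -25.4000

P = (6.0000, -25.4000)


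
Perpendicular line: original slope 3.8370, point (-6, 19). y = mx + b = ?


Perpendicular slope = -1/m1 = -1/3.8370 = -0.2606
b2 = y0 - m2*x0 = 19 - 6/3.8370 = 19 - 1.5637 = 17.4363

y = -0.2606x + 17.4363


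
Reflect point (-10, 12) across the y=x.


Reflection rule for y=x: (y, x)
(-10, 12) -> (12, -10)

(12, -10)


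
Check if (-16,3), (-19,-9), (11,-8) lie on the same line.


-16*(-9+ 8) - 19*(-8-3) + 11*(3+ 9)
= 16 + 209 + 132 = 357

No, not collinear (determinant = 357)


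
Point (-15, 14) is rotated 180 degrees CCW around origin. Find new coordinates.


cos(180) = -1, sin(180) = 0
x' = -15*(-1) - 14*0 = 15
y' = -15*0 + 14*(-1) = -14

(15, -14)


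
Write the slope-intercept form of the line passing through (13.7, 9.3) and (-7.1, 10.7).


m = (1.4)/(-20.8) = -0.0673
b = y1 - m*x1 = 9.3 - (1.4*13.7)/(-20.8) = 9.3 + 0.9221 = 10.2221

y = -0.0673x + 10.2221


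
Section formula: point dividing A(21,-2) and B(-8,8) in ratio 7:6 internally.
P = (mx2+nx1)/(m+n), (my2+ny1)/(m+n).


Px = (7*(-8) + 6*21)/13 = 70/13 = 5.3846
Py = (7*8 + 6*(-2))/13 = 44/13 = 3.3846

P = (5.3846, 3.3846)


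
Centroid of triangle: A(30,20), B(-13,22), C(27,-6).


Gx = (30- 13+27)/3 = 44/3 = 14.6667
Gy = (20+22- 6)/3 = 36/3 = 12.0000

G = (14.6667, 12.0000)


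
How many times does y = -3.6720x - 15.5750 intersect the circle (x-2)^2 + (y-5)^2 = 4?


Substitute y = -3.6720x - 15.5750: (x-2)^2 + (-3.6720x- 15.5750-5)^2 = 4
Expand to Ax^2 + Bx + C = 0, where b-k = -20.575
A = 1+m^2 = 14.483584
B = 2(m(b-k) - h) = 2(-3.6720*(-20.575) - 2) = 147.1028
C = h^2 + (b-k)^2 - r^2 = 4 + 423.330625 - 4 = 423.330625
disc = B^2-4AC = 21639.2338 - 24525.3787 = -2886.1449
disc < 0

0 intersection points


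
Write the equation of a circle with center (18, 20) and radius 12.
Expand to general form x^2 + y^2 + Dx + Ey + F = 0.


(x-18)^2 + (y-20)^2 = 12^2
D = -2h = -36, E = -2k = -40
F = h^2+k^2-r^2 = 324+400-144 = 580

x^2 + y^2 - 36x - 40y + 580 = 0


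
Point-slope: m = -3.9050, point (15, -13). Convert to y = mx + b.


y + 13 = -3.9050(x - 15)
y = -3.9050x - 13 + 3.9050*15
y = -3.9050x + 45.5750

y = -3.9050x + 45.5750


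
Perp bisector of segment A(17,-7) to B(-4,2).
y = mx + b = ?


Midpoint = (6.5, -2.5)
Slope of AB = dy/dx = 9/(-21) = -0.4286
Perp slope = -dx/dy = 21/9 = 2.3333
b = My - (perp slope)*Mx = -2.5 + (-21*6.5)/9 = -2.5 - 15.1667 = -17.6667

y = 2.3333x - 17.6667


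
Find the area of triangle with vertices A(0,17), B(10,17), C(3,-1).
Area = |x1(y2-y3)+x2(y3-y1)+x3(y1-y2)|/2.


0*(17+ 1) = 0
10*(-1-17) = -180
3*(17-17) = 0
sum = -180
Area = |-180|/2 = 90.0000

90.0000 sq units


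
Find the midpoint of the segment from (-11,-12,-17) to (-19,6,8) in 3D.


Mx = (-11- 19)/2 = -15.0000
My = (-12+6)/2 = -3.0000
Mz = (-17+8)/2 = -4.5000

M = (-15.0000, -3.0000, -4.5000)


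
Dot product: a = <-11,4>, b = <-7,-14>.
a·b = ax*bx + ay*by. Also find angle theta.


a·b = -11*(-7) + 4*(-14) = 77 - 56 = 21
|a| = sqrt(121+16) = 11.7047
|b| = sqrt(49+196) = 15.6525
cos(theta) = 21/(sqrt(137)*sqrt(245)) = 21/sqrt(33565) = 0.114624
theta = arccos(21/sqrt(33565)) = 83.4181 degrees

a·b = 21, theta = 83.4181 deg


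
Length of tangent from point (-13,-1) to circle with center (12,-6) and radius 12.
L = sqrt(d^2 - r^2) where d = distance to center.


d = sqrt((-13-12)^2 + (-1+ 6)^2) = sqrt(625+25) = 25.4951
L = sqrt(650.0000 - 144) = sqrt(506.0000) = 22.4944

22.4944


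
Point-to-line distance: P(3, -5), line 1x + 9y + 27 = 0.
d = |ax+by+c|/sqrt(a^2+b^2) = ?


|1*3 + 9*(-5) + 27| = |-15| = 15
sqrt(1 + 81) = sqrt(82) = 9.0554
d = 15/sqrt(82) = 1.6565

1.6565


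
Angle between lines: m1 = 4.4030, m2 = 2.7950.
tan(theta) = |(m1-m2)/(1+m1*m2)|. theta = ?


m1-m2 = 1.608
1+m1*m2 = 13.306385
tan(theta) = |1.608/13.306385| = 0.120844
theta = arctan(|1.608/13.306385|) = 6.8905 degrees (acute angle)

6.8905 degrees


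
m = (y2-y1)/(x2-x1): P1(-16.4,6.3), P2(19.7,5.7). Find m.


dy = 5.7 - 6.3 = -0.6
dx = 19.7 + 16.4 = 36.1
m = -0.6/36.1 = -0.0166

m = -0.0166


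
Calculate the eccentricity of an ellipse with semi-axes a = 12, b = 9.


c = sqrt(144-81) = sqrt(63) = 7.9373
e = c/a = sqrt(63)/12 = 0.6614

e = 0.6614


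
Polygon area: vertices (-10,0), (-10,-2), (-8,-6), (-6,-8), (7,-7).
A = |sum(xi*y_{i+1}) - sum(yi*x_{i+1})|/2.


sum(xi*y_{i+1}) = -10*(-2) - 10*(-6) - 8*(-8) - 6*(-7) + 7*0 = 186
sum(yi*x_{i+1}) = 0*(-10) - 2*(-8) - 6*(-6) - 8*7 - 7*(-10) = 66
Area = |186 - 66|/2 = 120/2 = 60.0000

60.0000 sq units


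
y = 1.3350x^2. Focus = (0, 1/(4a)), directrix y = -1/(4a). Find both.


a = 1.3350
1/(4a) = 0.1873
Focus = (0, 0.1873)
Directrix: y = -0.1873

Focus = (0, 0.1873), Directrix: y = -0.1873


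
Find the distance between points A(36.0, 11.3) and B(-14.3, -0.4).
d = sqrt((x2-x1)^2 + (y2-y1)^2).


dx = -14.3 - 36.0 = -50.3
dy = -0.4 - 11.3 = -11.7
d = sqrt(2530.09 + 136.89) = sqrt(2666.98) = 51.6428

51.6428


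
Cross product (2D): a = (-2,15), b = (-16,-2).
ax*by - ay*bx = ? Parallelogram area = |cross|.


cross = -2*(-2) - 15*(-16) = 4 + 240 = 244
Parallelogram area = |244| = 244

cross = 244, parallelogram area = 244


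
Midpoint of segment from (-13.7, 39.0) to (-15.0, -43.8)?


Mx = (-13.7 - 15.0)/2 = -28.7/2 = -14.3500
My = (39.0 - 43.8)/2 = -4.8/2 = -2.4000

(-14.3500, -2.4000)


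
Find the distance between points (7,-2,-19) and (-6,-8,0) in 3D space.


dx=-13, dy=-6, dz=19
d = sqrt(169+36+361) = sqrt(566) = 23.7908

23.7908


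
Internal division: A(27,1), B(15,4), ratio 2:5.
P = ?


Px = (2*15 + 5*27)/7 = 165/7 = 23.5714
Py = (2*4 + 5*1)/7 = 13/7 = 1.8571

P = (23.5714, 1.8571)


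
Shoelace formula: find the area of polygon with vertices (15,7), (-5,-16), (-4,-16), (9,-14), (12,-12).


sum(xi*y_{i+1}) = 15*(-16) - 5*(-16) - 4*(-14) + 9*(-12) + 12*7 = -128
sum(yi*x_{i+1}) = 7*(-5) - 16*(-4) - 16*9 - 14*12 - 12*15 = -463
Area = |-128 + 463|/2 = 335/2 = 167.5000

167.5000 sq units


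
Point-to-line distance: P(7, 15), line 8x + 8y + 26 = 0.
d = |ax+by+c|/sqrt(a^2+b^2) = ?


|8*7 + 8*15 + 26| = |202| = 202
sqrt(64 + 64) = sqrt(128) = 11.3137
d = 202/sqrt(128) = 17.8544

17.8544


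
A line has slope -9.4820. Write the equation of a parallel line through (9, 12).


Parallel lines have equal slopes.
m2 = -9.4820
b2 = 12 + 9.4820*9 = 97.3380

y = -9.4820x + 97.3380


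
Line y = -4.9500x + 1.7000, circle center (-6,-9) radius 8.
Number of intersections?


Substitute y = -4.9500x + 1.7000: (x+ 6)^2 + (-4.9500x+1.7000+ 9)^2 = 64
Expand to Ax^2 + Bx + C = 0, where b-k = 10.7
A = 1+m^2 = 25.5025
B = 2(m(b-k) - h) = 2(-4.9500*10.7 + 6) = -93.93
C = h^2 + (b-k)^2 - r^2 = 36 + 114.49 - 64 = 86.49
disc = B^2-4AC = 8822.8449 - 8822.8449 = 0
disc = 0

1 intersection point (tangent)


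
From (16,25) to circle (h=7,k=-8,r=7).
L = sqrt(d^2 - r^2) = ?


d = sqrt((16-7)^2 + (25+ 8)^2) = sqrt(81+1089) = 34.2053
L = sqrt(1170.0000 - 49) = sqrt(1121.0000) = 33.4813

33.4813


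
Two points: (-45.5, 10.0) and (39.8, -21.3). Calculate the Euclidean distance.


dx = 39.8 + 45.5 = 85.3
dy = -21.3 - 10.0 = -31.3
d = sqrt(7276.09 + 979.69) = sqrt(8255.78) = 90.8613

90.8613


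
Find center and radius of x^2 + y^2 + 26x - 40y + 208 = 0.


h = -D/2 = -26/2 = -13
k = -E/2 = 40/2 = 20
r^2 = h^2 + k^2 - F = 169 + 400 - 208 = 361
r = 19

Center (-13, 20), radius = 19


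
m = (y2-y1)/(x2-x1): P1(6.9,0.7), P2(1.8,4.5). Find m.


dy = 4.5 - 0.7 = 3.8
dx = 1.8 - 6.9 = -5.1
m = 3.8/(-5.1) = -0.7451

m = -0.7451


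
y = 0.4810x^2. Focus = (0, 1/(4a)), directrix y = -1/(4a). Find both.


a = 0.4810
1/(4a) = 0.5198
Focus = (0, 0.5198)
Directrix: y = -0.5198

Focus = (0, 0.5198), Directrix: y = -0.5198


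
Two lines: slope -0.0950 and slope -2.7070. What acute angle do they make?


m1-m2 = 2.612
1+m1*m2 = 1.257165
tan(theta) = |2.612/1.257165| = 2.077691
theta = arctan(|2.612/1.257165|) = 64.2983 degrees (acute angle)

64.2983 degrees


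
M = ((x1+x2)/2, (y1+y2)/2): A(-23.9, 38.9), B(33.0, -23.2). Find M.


Mx = (-23.9 + 33.0)/2 = 9.1/2 = 4.5500
My = (38.9 - 23.2)/2 = 15.7/2 = 7.8500

(4.5500, 7.8500)


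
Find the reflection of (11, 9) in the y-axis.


Reflection rule for y-axis: (-x, y)
(11, 9) -> (-11, 9)

(-11, 9)


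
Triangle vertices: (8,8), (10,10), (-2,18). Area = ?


8*(10-18) = -64
10*(18-8) = 100
-2*(8-10) = 4
sum = 40
Area = |40|/2 = 20.0000

20.0000 sq units


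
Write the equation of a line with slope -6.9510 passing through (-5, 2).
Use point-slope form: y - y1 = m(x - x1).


y - 2 = -6.9510(x + 5)
y = -6.9510x + 2 + 6.9510*(-5)
y = -6.9510x - 32.7550

y = -6.9510x - 32.7550


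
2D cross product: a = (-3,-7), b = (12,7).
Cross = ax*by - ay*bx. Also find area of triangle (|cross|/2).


cross = -3*7 + 7*12 = -21 + 84 = 63
Triangle area = |63|/2 = 63/2 = 31.5000

cross = 63, triangle area = 31.5000


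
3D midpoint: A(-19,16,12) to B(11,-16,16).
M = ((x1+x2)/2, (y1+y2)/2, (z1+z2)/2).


Mx = (-19+11)/2 = -4.0000
My = (16- 16)/2 = 0
Mz = (12+16)/2 = 14.0000

M = (-4.0000, 0, 14.0000)


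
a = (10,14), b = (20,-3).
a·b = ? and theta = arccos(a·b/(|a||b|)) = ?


a·b = 10*20 + 14*(-3) = 200 - 42 = 158
|a| = sqrt(100+196) = 17.2047
|b| = sqrt(400+9) = 20.2237
cos(theta) = 158/(sqrt(296)*sqrt(409)) = 158/sqrt(121064) = 0.454098
theta = arccos(158/sqrt(121064)) = 62.9931 degrees

a·b = 158, theta = 62.9931 deg


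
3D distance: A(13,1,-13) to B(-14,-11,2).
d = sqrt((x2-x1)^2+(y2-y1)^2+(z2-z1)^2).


dx=-27, dy=-12, dz=15
d = sqrt(729+144+225) = sqrt(1098) = 33.1361

33.1361


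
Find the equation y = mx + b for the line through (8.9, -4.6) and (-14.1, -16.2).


m = (-11.6)/(-23.0) = 0.5043
b = y1 - m*x1 = -4.6 - (-11.6*8.9)/(-23.0) = -4.6 - 4.4887 = -9.0887

y = 0.5043x - 9.0887


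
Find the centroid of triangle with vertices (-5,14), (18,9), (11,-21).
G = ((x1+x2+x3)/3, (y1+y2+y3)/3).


Gx = (-5+18+11)/3 = 24/3 = 8.0000
Gy = (14+9- 21)/3 = 2/3 = 0.6667

G = (8.0000, 0.6667)


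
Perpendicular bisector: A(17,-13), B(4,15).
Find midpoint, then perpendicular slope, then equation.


Midpoint = (10.5, 1)
Slope of AB = dy/dx = 28/(-13) = -2.1538
Perp slope = -dx/dy = 13/28 = 0.4643
b = My - (perp slope)*Mx = 1 + (-13*10.5)/28 = 1 - 4.8750 = -3.8750

y = 0.4643x - 3.8750


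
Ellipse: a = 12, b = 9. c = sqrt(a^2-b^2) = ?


c^2 = 12^2 - 9^2 = 144 - 81 = 63
c = sqrt(63) = 7.9373

c = 7.9373


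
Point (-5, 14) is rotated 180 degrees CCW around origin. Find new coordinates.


cos(180) = -1, sin(180) = 0
x' = -5*(-1) - 14*0 = 5
y' = -5*0 + 14*(-1) = -14

(5, -14)


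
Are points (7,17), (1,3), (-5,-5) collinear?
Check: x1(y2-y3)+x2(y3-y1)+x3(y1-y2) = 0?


7*(3+ 5) + 1*(-5-17) - 5*(17-3)
= 56 - 22 - 70 = -36

No, not collinear (determinant = -36)


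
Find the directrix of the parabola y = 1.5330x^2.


a = 1.5330
1/(4a) = 0.1631
directrix: y = -0.1631 = -0.1631

y = -0.1631


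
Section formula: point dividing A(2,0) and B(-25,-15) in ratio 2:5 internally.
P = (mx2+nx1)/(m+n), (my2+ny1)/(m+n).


Px = (2*(-25) + 5*2)/7 = -40/7 = -5.7143
Py = (2*(-15) + 5*0)/7 = -30/7 = -4.2857

P = (-5.7143, -4.2857)


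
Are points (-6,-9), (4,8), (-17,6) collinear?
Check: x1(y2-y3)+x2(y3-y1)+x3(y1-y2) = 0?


-6*(8-6) + 4*(6+ 9) - 17*(-9-8)
= -12 + 60 + 289 = 337

No, not collinear (determinant = 337)


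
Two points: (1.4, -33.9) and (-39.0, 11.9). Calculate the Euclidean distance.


dx = -39.0 - 1.4 = -40.4
dy = 11.9 + 33.9 = 45.8
d = sqrt(1632.16 + 2097.64) = sqrt(3729.8) = 61.0721

61.0721


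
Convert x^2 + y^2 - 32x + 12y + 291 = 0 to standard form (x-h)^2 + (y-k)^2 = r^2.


h = -D/2 = 32/2 = 16
k = -E/2 = -12/2 = -6
r^2 = h^2 + k^2 - F = 256 + 36 - 291 = 1
r = 1

Center (16, -6), radius = 1


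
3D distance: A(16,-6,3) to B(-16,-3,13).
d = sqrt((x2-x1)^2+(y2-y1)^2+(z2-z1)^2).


dx=-32, dy=3, dz=10
d = sqrt(1024+9+100) = sqrt(1133) = 33.6601

33.6601


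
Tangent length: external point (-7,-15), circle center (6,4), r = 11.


d = sqrt((-7-6)^2 + (-15-4)^2) = sqrt(169+361) = 23.0217
L = sqrt(530.0000 - 121) = sqrt(409.0000) = 20.2237

20.2237


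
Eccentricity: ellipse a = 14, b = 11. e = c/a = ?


c = sqrt(196-121) = sqrt(75) = 8.6603
e = c/a = sqrt(75)/14 = 0.6186

e = 0.6186


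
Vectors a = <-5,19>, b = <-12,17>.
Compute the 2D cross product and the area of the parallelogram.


cross = -5*17 - 19*(-12) = -85 + 228 = 143
Parallelogram area = |143| = 143

cross = 143, parallelogram area = 143


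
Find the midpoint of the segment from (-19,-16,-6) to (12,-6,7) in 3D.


Mx = (-19+12)/2 = -3.5000
My = (-16- 6)/2 = -11.0000
Mz = (-6+7)/2 = 0.5000

M = (-3.5000, -11.0000, 0.5000)


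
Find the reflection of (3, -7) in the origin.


Reflection rule for origin: (-x, -y)
(3, -7) -> (-3, 7)

(-3, 7)


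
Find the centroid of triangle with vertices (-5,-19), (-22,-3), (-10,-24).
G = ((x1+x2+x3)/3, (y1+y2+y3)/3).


Gx = (-5- 22- 10)/3 = -37/3 = -12.3333
Gy = (-19- 3- 24)/3 = -46/3 = -15.3333

G = (-12.3333, -15.3333)


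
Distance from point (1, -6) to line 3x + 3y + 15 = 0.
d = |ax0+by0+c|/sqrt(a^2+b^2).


|3*1 + 3*(-6) + 15| = |0| = 0
sqrt(9 + 9) = sqrt(18) = 4.2426
d = 0/sqrt(18) = 0

0


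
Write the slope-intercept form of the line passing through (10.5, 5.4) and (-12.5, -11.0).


m = (-16.4)/(-23.0) = 0.7130
b = y1 - m*x1 = 5.4 - (-16.4*10.5)/(-23.0) = 5.4 - 7.4870 = -2.0870

y = 0.7130x - 2.0870


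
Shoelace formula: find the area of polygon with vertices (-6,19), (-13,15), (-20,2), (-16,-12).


sum(xi*y_{i+1}) = -6*15 - 13*2 - 20*(-12) - 16*19 = -180
sum(yi*x_{i+1}) = 19*(-13) + 15*(-20) + 2*(-16) - 12*(-6) = -507
Area = |-180 + 507|/2 = 327/2 = 163.5000

163.5000 sq units


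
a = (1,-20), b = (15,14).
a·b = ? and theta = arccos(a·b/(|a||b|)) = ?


a·b = 1*15 - 20*14 = 15 - 280 = -265
|a| = sqrt(1+400) = 20.0250
|b| = sqrt(225+196) = 20.5183
cos(theta) = -265/(sqrt(401)*sqrt(421)) = -265/sqrt(168821) = -0.644960
theta = arccos(-265/sqrt(168821)) = 130.1627 degrees

a·b = -265, theta = 130.1627 deg


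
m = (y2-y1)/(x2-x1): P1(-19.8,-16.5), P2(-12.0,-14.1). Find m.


dy = -14.1 + 16.5 = 2.4
dx = -12.0 + 19.8 = 7.8
m = 2.4/7.8 = 0.3077

m = 0.3077


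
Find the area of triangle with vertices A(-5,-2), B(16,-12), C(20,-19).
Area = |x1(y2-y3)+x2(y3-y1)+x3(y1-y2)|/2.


-5*(-12+ 19) = -35
16*(-19+ 2) = -272
20*(-2+ 12) = 200
sum = -107
Area = |-107|/2 = 53.5000

53.5000 sq units


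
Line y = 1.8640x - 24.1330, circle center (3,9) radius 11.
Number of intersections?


Substitute y = 1.8640x - 24.1330: (x-3)^2 + (1.8640x- 24.1330-9)^2 = 121
Expand to Ax^2 + Bx + C = 0, where b-k = -33.133
A = 1+m^2 = 4.474496
B = 2(m(b-k) - h) = 2(1.8640*(-33.133) - 3) = -129.519824
C = h^2 + (b-k)^2 - r^2 = 9 + 1097.795689 - 121 = 985.795689
disc = B^2-4AC = 16775.3848 - 17643.7555 = -868.3707
disc < 0

0 intersection points


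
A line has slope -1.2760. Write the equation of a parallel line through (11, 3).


Parallel lines have equal slopes.
m2 = -1.2760
b2 = 3 + 1.2760*11 = 17.0360

y = -1.2760x + 17.0360


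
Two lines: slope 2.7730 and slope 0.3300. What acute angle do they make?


m1-m2 = 2.443
1+m1*m2 = 1.91509
tan(theta) = |2.443/1.91509| = 1.275658
theta = arctan(|2.443/1.91509|) = 51.9068 degrees (acute angle)

51.9068 degrees


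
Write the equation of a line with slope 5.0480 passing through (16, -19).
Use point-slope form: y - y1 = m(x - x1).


y + 19 = 5.0480(x - 16)
y = 5.0480x - 19 - 5.0480*16
y = 5.0480x - 99.7680

y = 5.0480x - 99.7680


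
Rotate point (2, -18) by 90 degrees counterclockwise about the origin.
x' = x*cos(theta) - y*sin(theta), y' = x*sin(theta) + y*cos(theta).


cos(90) = 0, sin(90) = 1
x' = 2*0 + 18*1 = 18
y' = 2*1 - 18*0 = 2

(18, 2)


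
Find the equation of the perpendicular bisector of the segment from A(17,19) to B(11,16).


Midpoint = (14, 17.5)
Slope of AB = dy/dx = -3/(-6) = 0.5000
Perp slope = -dx/dy = -6/3 = -2.0000
b = My - (perp slope)*Mx = 17.5 + (-6*14)/(-3) = 17.5 + 28.0000 = 45.5000

y = -2.0000x + 45.5000


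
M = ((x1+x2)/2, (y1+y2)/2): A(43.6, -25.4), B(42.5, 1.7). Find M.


Mx = (43.6 + 42.5)/2 = 86.1/2 = 43.0500
My = (-25.4 + 1.7)/2 = -23.7/2 = -11.8500

(43.0500, -11.8500)


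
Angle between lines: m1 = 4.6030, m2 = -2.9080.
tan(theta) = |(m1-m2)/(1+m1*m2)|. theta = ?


m1-m2 = 7.511
1+m1*m2 = -12.385524
tan(theta) = |7.511/(-12.385524)| = 0.606434
theta = arctan(|7.511/(-12.385524)|) = 31.2340 degrees (acute angle)

31.2340 degrees


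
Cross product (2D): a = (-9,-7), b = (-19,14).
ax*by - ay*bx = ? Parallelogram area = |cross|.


cross = -9*14 + 7*(-19) = -126 - 133 = -259
Parallelogram area = |-259| = 259

cross = -259, parallelogram area = 259


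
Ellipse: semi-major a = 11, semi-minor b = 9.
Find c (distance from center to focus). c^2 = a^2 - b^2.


c^2 = 11^2 - 9^2 = 121 - 81 = 40
c = sqrt(40) = 6.3246

c = 6.3246


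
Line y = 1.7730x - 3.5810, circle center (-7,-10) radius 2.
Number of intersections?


Substitute y = 1.7730x - 3.5810: (x+ 7)^2 + (1.7730x- 3.5810+ 10)^2 = 4
Expand to Ax^2 + Bx + C = 0, where b-k = 6.419
A = 1+m^2 = 4.143529
B = 2(m(b-k) - h) = 2(1.7730*6.419 + 7) = 36.761774
C = h^2 + (b-k)^2 - r^2 = 49 + 41.203561 - 4 = 86.203561
disc = B^2-4AC = 1351.4280 - 1428.7478 = -77.3198
disc < 0

0 intersection points


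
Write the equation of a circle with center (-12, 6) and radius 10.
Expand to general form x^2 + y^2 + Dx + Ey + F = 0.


(x+ 12)^2 + (y-6)^2 = 10^2
D = -2h = 24, E = -2k = -12
F = h^2+k^2-r^2 = 144+36-100 = 80

x^2 + y^2 + 24x - 12y + 80 = 0


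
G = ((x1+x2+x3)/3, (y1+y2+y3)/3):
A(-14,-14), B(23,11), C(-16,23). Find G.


Gx = (-14+23- 16)/3 = -7/3 = -2.3333
Gy = (-14+11+23)/3 = 20/3 = 6.6667

G = (-2.3333, 6.6667)


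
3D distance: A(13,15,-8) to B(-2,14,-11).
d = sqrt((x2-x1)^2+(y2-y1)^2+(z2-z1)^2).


dx=-15, dy=-1, dz=-3
d = sqrt(225+1+9) = sqrt(235) = 15.3297

15.3297


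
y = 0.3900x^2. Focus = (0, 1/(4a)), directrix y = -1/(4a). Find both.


a = 0.3900
1/(4a) = 0.6410
Focus = (0, 0.6410)
Directrix: y = -0.6410

Focus = (0, 0.6410), Directrix: y = -0.6410


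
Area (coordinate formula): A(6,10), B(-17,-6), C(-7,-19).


6*(-6+ 19) = 78
-17*(-19-10) = 493
-7*(10+ 6) = -112
sum = 459
Area = |459|/2 = 229.5000

229.5000 sq units


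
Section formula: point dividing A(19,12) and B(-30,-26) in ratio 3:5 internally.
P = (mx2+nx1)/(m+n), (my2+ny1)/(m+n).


Px = (3*(-30) + 5*19)/8 = 5/8 = 0.6250
Py = (3*(-26) + 5*12)/8 = -18/8 = -2.2500

P = (0.6250, -2.2500)


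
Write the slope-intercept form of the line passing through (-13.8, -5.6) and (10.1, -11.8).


m = (-6.2)/(23.9) = -0.2594
b = y1 - m*x1 = -5.6 - (-6.2*(-13.8))/(23.9) = -5.6 - 3.5799 = -9.1799

y = -0.2594x - 9.1799


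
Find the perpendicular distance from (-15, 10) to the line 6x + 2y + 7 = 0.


|6*(-15) + 2*10 + 7| = |-63| = 63
sqrt(36 + 4) = sqrt(40) = 6.3246
d = 63/sqrt(40) = 9.9612

9.9612


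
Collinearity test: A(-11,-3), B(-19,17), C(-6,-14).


-11*(17+ 14) - 19*(-14+ 3) - 6*(-3-17)
= -341 + 209 + 120 = -12

No, not collinear (determinant = -12)


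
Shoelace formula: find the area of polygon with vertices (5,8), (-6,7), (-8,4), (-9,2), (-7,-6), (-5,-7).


sum(xi*y_{i+1}) = 5*7 - 6*4 - 8*2 - 9*(-6) - 7*(-7) - 5*8 = 58
sum(yi*x_{i+1}) = 8*(-6) + 7*(-8) + 4*(-9) + 2*(-7) - 6*(-5) - 7*5 = -159
Area = |58 + 159|/2 = 217/2 = 108.5000

108.5000 sq units


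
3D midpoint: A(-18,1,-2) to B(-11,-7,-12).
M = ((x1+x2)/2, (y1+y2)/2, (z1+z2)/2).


Mx = (-18- 11)/2 = -14.5000
My = (1- 7)/2 = -3.0000
Mz = (-2- 12)/2 = -7.0000

M = (-14.5000, -3.0000, -7.0000)


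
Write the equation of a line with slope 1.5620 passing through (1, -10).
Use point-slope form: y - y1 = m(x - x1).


y + 10 = 1.5620(x - 1)
y = 1.5620x - 10 - 1.5620*1
y = 1.5620x - 11.5620

y = 1.5620x - 11.5620


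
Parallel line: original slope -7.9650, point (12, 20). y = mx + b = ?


Parallel lines have equal slopes.
m2 = -7.9650
b2 = 20 + 7.9650*12 = 115.5800

y = -7.9650x + 115.5800


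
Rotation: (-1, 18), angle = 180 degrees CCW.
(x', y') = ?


cos(180) = -1, sin(180) = 0
x' = -1*(-1) - 18*0 = 1
y' = -1*0 + 18*(-1) = -18

(1, -18)


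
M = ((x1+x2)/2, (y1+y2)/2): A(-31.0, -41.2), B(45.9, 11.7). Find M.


Mx = (-31.0 + 45.9)/2 = 14.9/2 = 7.4500
My = (-41.2 + 11.7)/2 = -29.5/2 = -14.7500

(7.4500, -14.7500)


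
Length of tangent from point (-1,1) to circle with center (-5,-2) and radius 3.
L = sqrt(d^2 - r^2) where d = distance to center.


d = sqrt((-1+ 5)^2 + (1+ 2)^2) = sqrt(16+9) = 5.0000
L = sqrt(25.0000 - 9) = sqrt(16.0000) = 4.0000

4.0000


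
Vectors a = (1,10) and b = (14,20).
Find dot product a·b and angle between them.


a·b = 1*14 + 10*20 = 14 + 200 = 214
|a| = sqrt(1+100) = 10.0499
|b| = sqrt(196+400) = 24.4131
cos(theta) = 214/(sqrt(101)*sqrt(596)) = 214/sqrt(60196) = 0.872228
theta = arccos(214/sqrt(60196)) = 29.2814 degrees

a·b = 214, theta = 29.2814 deg


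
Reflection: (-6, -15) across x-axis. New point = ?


Reflection rule for x-axis: (x, -y)
(-6, -15) -> (-6, 15)

(-6, 15)


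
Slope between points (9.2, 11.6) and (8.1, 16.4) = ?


dy = 16.4 - 11.6 = 4.8
dx = 8.1 - 9.2 = -1.1
m = 4.8/(-1.1) = -4.3636

m = -4.3636


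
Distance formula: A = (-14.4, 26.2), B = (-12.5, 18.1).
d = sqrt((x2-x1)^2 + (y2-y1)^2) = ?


dx = -12.5 + 14.4 = 1.9
dy = 18.1 - 26.2 = -8.1
d = sqrt(3.61 + 65.61) = sqrt(69.22) = 8.3199

8.3199


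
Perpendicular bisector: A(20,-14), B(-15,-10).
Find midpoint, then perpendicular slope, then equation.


Midpoint = (2.5, -12)
Slope of AB = dy/dx = 4/(-35) = -0.1143
Perp slope = -dx/dy = 35/4 = 8.7500
b = My - (perp slope)*Mx = -12 + (-35*2.5)/4 = -12 - 21.8750 = -33.8750

y = 8.7500x - 33.8750


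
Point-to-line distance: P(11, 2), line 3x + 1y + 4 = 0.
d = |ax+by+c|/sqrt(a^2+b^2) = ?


|3*11 + 1*2 + 4| = |39| = 39
sqrt(9 + 1) = sqrt(10) = 3.1623
d = 39/sqrt(10) = 12.3329

12.3329


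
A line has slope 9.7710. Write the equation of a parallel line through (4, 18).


Parallel lines have equal slopes.
m2 = 9.7710
b2 = 18 - 9.7710*4 = -21.0840

y = 9.7710x - 21.0840


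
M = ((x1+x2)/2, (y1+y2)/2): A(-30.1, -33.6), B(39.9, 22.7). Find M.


Mx = (-30.1 + 39.9)/2 = 9.8/2 = 4.9000
My = (-33.6 + 22.7)/2 = -10.9/2 = -5.4500

(4.9000, -5.4500)


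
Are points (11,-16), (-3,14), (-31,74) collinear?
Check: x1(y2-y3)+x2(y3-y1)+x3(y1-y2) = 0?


11*(14-74) - 3*(74+ 16) - 31*(-16-14)
= -660 - 270 + 930 = 0

Yes, collinear (determinant = 0)


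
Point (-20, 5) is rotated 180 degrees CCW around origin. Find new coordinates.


cos(180) = -1, sin(180) = 0
x' = -20*(-1) - 5*0 = 20
y' = -20*0 + 5*(-1) = -5

(20, -5)


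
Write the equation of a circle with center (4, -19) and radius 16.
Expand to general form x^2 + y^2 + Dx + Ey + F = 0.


(x-4)^2 + (y+ 19)^2 = 16^2
D = -2h = -8, E = -2k = 38
F = h^2+k^2-r^2 = 16+361-256 = 121

x^2 + y^2 - 8x + 38y + 121 = 0


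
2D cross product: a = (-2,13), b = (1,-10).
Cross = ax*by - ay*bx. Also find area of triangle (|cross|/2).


cross = -2*(-10) - 13*1 = 20 - 13 = 7
Triangle area = |7|/2 = 7/2 = 3.5000

cross = 7, triangle area = 3.5000


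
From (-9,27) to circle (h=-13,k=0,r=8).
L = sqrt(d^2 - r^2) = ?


d = sqrt((-9+ 13)^2 + (27-0)^2) = sqrt(16+729) = 27.2947
L = sqrt(745.0000 - 64) = sqrt(681.0000) = 26.0960

26.0960


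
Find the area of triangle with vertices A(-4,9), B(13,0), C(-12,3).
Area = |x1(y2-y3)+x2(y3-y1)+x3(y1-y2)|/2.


-4*(0-3) = 12
13*(3-9) = -78
-12*(9-0) = -108
sum = -174
Area = |-174|/2 = 87.0000

87.0000 sq units


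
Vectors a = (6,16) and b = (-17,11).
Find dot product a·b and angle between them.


a·b = 6*(-17) + 16*11 = -102 + 176 = 74
|a| = sqrt(36+256) = 17.0880
|b| = sqrt(289+121) = 20.2485
cos(theta) = 74/(sqrt(292)*sqrt(410)) = 74/sqrt(119720) = 0.213869
theta = arccos(74/sqrt(119720)) = 77.6508 degrees

a·b = 74, theta = 77.6508 deg


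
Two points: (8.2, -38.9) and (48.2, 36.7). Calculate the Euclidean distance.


dx = 48.2 - 8.2 = 40.0
dy = 36.7 + 38.9 = 75.6
d = sqrt(1600.0 + 5715.36) = sqrt(7315.36) = 85.5299

85.5299


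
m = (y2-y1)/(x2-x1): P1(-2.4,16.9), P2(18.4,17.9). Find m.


dy = 17.9 - 16.9 = 1.0
dx = 18.4 + 2.4 = 20.8
m = 1.0/20.8 = 0.0481

m = 0.0481


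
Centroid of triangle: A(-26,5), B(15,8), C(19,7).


Gx = (-26+15+19)/3 = 8/3 = 2.6667
Gy = (5+8+7)/3 = 20/3 = 6.6667

G = (2.6667, 6.6667)


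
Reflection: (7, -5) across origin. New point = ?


Reflection rule for origin: (-x, -y)
(7, -5) -> (-7, 5)

(-7, 5)


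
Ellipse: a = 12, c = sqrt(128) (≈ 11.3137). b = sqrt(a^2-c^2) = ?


b^2 = 12^2 - (sqrt(128))^2 = 144 - 128 = 16
b = sqrt(16) = 4

b = 4


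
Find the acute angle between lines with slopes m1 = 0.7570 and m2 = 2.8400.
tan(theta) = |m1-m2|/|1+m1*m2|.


m1-m2 = -2.083
1+m1*m2 = 3.14988
tan(theta) = |-2.083/3.14988| = 0.661295
theta = arctan(|-2.083/3.14988|) = 33.4765 degrees (acute angle)

33.4765 degrees


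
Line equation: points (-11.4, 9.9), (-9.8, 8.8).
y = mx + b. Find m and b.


m = (-1.1)/(1.6) = -0.6875
b = y1 - m*x1 = 9.9 - (-1.1*(-11.4))/(1.6) = 9.9 - 7.8375 = 2.0625

y = -0.6875x + 2.0625


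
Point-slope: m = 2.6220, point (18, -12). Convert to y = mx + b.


y + 12 = 2.6220(x - 18)
y = 2.6220x - 12 - 2.6220*18
y = 2.6220x - 59.1960

y = 2.6220x - 59.1960


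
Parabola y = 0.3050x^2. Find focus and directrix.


a = 0.3050
1/(4a) = 0.8197
Focus = (0, 0.8197)
Directrix: y = -0.8197

Focus = (0, 0.8197), Directrix: y = -0.8197


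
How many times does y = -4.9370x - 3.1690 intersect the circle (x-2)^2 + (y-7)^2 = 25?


Substitute y = -4.9370x - 3.1690: (x-2)^2 + (-4.9370x- 3.1690-7)^2 = 25
Expand to Ax^2 + Bx + C = 0, where b-k = -10.169
A = 1+m^2 = 25.373969
B = 2(m(b-k) - h) = 2(-4.9370*(-10.169) - 2) = 96.408706
C = h^2 + (b-k)^2 - r^2 = 4 + 103.408561 - 25 = 82.408561
disc = B^2-4AC = 9294.6386 - 8364.1291 = 930.5095
disc > 0

2 intersection points


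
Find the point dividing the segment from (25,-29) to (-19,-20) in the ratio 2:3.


Px = (2*(-19) + 3*25)/5 = 37/5 = 7.4000
Py = (2*(-20) + 3*(-29))/5 = -127/5 = -25.4000

P = (7.4000, -25.4000)


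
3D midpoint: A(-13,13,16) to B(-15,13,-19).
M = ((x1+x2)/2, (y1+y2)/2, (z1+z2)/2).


Mx = (-13- 15)/2 = -14.0000
My = (13+13)/2 = 13.0000
Mz = (16- 19)/2 = -1.5000

M = (-14.0000, 13.0000, -1.5000)


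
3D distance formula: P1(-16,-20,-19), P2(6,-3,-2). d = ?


dx=22, dy=17, dz=17
d = sqrt(484+289+289) = sqrt(1062) = 32.5883

32.5883


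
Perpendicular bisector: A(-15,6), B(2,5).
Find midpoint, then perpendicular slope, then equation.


Midpoint = (-6.5, 5.5)
Slope of AB = dy/dx = -1/17 = -0.0588
Perp slope = -dx/dy = 17/1 = 17.0000
b = My - (perp slope)*Mx = 5.5 + (17*(-6.5))/(-1) = 5.5 + 110.5000 = 116.0000

y = 17.0000x + 116.0000


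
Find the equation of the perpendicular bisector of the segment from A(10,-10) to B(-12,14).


Midpoint = (-1, 2)
Slope of AB = dy/dx = 24/(-22) = -1.0909
Perp slope = -dx/dy = 22/24 = 0.9167
b = My - (perp slope)*Mx = 2 + (-22*(-1))/24 = 2 + 0.9167 = 2.9167

y = 0.9167x + 2.9167


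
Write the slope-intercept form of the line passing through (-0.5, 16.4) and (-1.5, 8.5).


m = (-7.9)/(-1.0) = 7.9000
b = y1 - m*x1 = 16.4 - (-7.9*(-0.5))/(-1.0) = 16.4 + 3.9500 = 20.3500

y = 7.9000x + 20.3500


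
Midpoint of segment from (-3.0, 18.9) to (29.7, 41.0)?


Mx = (-3.0 + 29.7)/2 = 26.7/2 = 13.3500
My = (18.9 + 41.0)/2 = 59.9/2 = 29.9500

(13.3500, 29.9500)


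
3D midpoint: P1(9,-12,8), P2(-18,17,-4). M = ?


Mx = (9- 18)/2 = -4.5000
My = (-12+17)/2 = 2.5000
Mz = (8- 4)/2 = 2.0000

M = (-4.5000, 2.5000, 2.0000)


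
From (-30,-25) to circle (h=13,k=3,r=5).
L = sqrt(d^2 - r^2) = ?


d = sqrt((-30-13)^2 + (-25-3)^2) = sqrt(1849+784) = 51.3128
L = sqrt(2633.0000 - 25) = sqrt(2608.0000) = 51.0686

51.0686


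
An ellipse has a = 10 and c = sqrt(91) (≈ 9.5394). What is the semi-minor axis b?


b^2 = 10^2 - (sqrt(91))^2 = 100 - 91 = 9
b = sqrt(9) = 3

b = 3


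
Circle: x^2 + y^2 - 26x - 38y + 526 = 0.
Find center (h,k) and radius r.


h = -D/2 = 26/2 = 13
k = -E/2 = 38/2 = 19
r^2 = h^2 + k^2 - F = 169 + 361 - 526 = 4
r = 2

Center (13, 19), radius = 2


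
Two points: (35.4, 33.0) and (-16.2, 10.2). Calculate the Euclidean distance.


dx = -16.2 - 35.4 = -51.6
dy = 10.2 - 33.0 = -22.8
d = sqrt(2662.56 + 519.84) = sqrt(3182.4) = 56.4128

56.4128


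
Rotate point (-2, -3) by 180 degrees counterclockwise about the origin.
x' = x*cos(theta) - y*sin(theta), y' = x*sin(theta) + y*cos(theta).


cos(180) = -1, sin(180) = 0
x' = -2*(-1) + 3*0 = 2
y' = -2*0 - 3*(-1) = 3

(2, 3)


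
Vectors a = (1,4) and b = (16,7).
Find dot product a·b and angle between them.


a·b = 1*16 + 4*7 = 16 + 28 = 44
|a| = sqrt(1+16) = 4.1231
|b| = sqrt(256+49) = 17.4642
cos(theta) = 44/(sqrt(17)*sqrt(305)) = 44/sqrt(5185) = 0.611052
theta = arccos(44/sqrt(5185)) = 52.3344 degrees

a·b = 44, theta = 52.3344 deg


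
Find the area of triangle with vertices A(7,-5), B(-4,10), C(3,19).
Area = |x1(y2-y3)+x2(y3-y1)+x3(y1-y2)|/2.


7*(10-19) = -63
-4*(19+ 5) = -96
3*(-5-10) = -45
sum = -204
Area = |-204|/2 = 102.0000

102.0000 sq units


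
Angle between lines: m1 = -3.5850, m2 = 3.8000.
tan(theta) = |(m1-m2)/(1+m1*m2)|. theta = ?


m1-m2 = -7.385
1+m1*m2 = -12.623
tan(theta) = |-7.385/(-12.623)| = 0.585043
theta = arctan(|-7.385/(-12.623)|) = 30.3295 degrees (acute angle)

30.3295 degrees


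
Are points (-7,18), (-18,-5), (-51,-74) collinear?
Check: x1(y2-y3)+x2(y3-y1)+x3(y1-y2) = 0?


-7*(-5+ 74) - 18*(-74-18) - 51*(18+ 5)
= -483 + 1656 - 1173 = 0

Yes, collinear (determinant = 0)


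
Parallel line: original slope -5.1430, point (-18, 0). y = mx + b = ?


Parallel lines have equal slopes.
m2 = -5.1430
b2 = 0 + 5.1430*(-18) = -92.5740

y = -5.1430x - 92.5740


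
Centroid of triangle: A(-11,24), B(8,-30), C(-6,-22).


Gx = (-11+8- 6)/3 = -9/3 = -3.0000
Gy = (24- 30- 22)/3 = -28/3 = -9.3333

G = (-3.0000, -9.3333)


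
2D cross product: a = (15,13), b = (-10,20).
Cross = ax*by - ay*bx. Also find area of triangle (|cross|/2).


cross = 15*20 - 13*(-10) = 300 + 130 = 430
Triangle area = |430|/2 = 430/2 = 215.0000

cross = 430, triangle area = 215.0000


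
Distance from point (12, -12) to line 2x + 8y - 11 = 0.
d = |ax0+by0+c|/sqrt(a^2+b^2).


|2*12 + 8*(-12) - 11| = |-83| = 83
sqrt(4 + 64) = sqrt(68) = 8.2462
d = 83/sqrt(68) = 10.0652

10.0652


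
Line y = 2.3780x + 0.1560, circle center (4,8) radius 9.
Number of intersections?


Substitute y = 2.3780x + 0.1560: (x-4)^2 + (2.3780x+0.1560-8)^2 = 81
Expand to Ax^2 + Bx + C = 0, where b-k = -7.844
A = 1+m^2 = 6.654884
B = 2(m(b-k) - h) = 2(2.3780*(-7.844) - 4) = -45.306064
C = h^2 + (b-k)^2 - r^2 = 16 + 61.528336 - 81 = -3.471664
disc = B^2-4AC = 2052.6394 + 92.4141 = 2145.0535
disc > 0

2 intersection points


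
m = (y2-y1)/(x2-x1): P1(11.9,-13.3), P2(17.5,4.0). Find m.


dy = 4.0 + 13.3 = 17.3
dx = 17.5 - 11.9 = 5.6
m = 17.3/5.6 = 3.0893

m = 3.0893


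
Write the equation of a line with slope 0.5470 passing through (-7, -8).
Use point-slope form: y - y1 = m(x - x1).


y + 8 = 0.5470(x + 7)
y = 0.5470x - 8 - 0.5470*(-7)
y = 0.5470x - 4.1710

y = 0.5470x - 4.1710


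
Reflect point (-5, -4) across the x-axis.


Reflection rule for x-axis: (x, -y)
(-5, -4) -> (-5, 4)

(-5, 4)


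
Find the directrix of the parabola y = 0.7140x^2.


a = 0.7140
1/(4a) = 0.3501
directrix: y = -0.3501 = -0.3501

y = -0.3501


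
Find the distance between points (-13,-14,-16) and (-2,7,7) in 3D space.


dx=11, dy=21, dz=23
d = sqrt(121+441+529) = sqrt(1091) = 33.0303

33.0303


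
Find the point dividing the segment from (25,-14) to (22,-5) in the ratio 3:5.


Px = (3*22 + 5*25)/8 = 191/8 = 23.8750
Py = (3*(-5) + 5*(-14))/8 = -85/8 = -10.6250

P = (23.8750, -10.6250)


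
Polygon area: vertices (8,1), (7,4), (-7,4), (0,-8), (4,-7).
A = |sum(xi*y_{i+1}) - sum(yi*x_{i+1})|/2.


sum(xi*y_{i+1}) = 8*4 + 7*4 - 7*(-8) + 0*(-7) + 4*1 = 120
sum(yi*x_{i+1}) = 1*7 + 4*(-7) + 4*0 - 8*4 - 7*8 = -109
Area = |120 + 109|/2 = 229/2 = 114.5000

114.5000 sq units


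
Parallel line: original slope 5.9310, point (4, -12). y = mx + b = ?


Parallel lines have equal slopes.
m2 = 5.9310
b2 = -12 - 5.9310*4 = -35.7240

y = 5.9310x - 35.7240


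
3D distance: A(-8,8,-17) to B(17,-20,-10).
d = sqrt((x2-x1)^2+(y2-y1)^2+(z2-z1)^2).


dx=25, dy=-28, dz=7
d = sqrt(625+784+49) = sqrt(1458) = 38.1838

38.1838


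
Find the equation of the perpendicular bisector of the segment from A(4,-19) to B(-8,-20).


Midpoint = (-2, -19.5)
Slope of AB = dy/dx = -1/(-12) = 0.0833
Perp slope = -dx/dy = -12/1 = -12.0000
b = My - (perp slope)*Mx = -19.5 + (-12*(-2))/(-1) = -19.5 - 24.0000 = -43.5000

y = -12.0000x - 43.5000


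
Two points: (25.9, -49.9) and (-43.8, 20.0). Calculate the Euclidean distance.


dx = -43.8 - 25.9 = -69.7
dy = 20.0 + 49.9 = 69.9
d = sqrt(4858.09 + 4886.01) = sqrt(9744.1) = 98.7122

98.7122


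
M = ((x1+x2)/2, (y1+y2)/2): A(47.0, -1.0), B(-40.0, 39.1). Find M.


Mx = (47.0 - 40.0)/2 = 7.0/2 = 3.5000
My = (-1.0 + 39.1)/2 = 38.1/2 = 19.0500

(3.5000, 19.0500)


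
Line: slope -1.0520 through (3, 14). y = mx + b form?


y - 14 = -1.0520(x - 3)
y = -1.0520x + 14 + 1.0520*3
y = -1.0520x + 17.1560

y = -1.0520x + 17.1560


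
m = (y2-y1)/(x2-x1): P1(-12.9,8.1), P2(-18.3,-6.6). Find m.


dy = -6.6 - 8.1 = -14.7
dx = -18.3 + 12.9 = -5.4
m = -14.7/(-5.4) = 2.7222

m = 2.7222


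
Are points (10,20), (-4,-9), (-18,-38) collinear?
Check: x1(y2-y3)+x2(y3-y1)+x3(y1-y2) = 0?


10*(-9+ 38) - 4*(-38-20) - 18*(20+ 9)
= 290 + 232 - 522 = 0

Yes, collinear (determinant = 0)


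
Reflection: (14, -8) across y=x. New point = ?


Reflection rule for y=x: (y, x)
(14, -8) -> (-8, 14)

(-8, 14)


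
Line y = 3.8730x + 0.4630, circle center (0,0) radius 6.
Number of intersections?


Substitute y = 3.8730x + 0.4630: (x-0)^2 + (3.8730x+0.4630-0)^2 = 36
Expand to Ax^2 + Bx + C = 0, where b-k = 0.463
A = 1+m^2 = 16.000129
B = 2(m(b-k) - h) = 2(3.8730*0.463 - 0) = 3.586398
C = h^2 + (b-k)^2 - r^2 = 0 + 0.214369 - 36 = -35.785631
disc = B^2-4AC = 12.8623 + 2290.2988 = 2303.1611
disc > 0

2 intersection points
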